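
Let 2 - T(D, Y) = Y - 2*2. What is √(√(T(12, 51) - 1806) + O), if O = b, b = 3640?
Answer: √(3640 + I*√1851) ≈ 60.333 + 0.3565*I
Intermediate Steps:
T(D, Y) = 6 - Y (T(D, Y) = 2 - (Y - 2*2) = 2 - (Y - 4) = 2 - (-4 + Y) = 2 + (4 - Y) = 6 - Y)
O = 3640
√(√(T(12, 51) - 1806) + O) = √(√((6 - 1*51) - 1806) + 3640) = √(√((6 - 51) - 1806) + 3640) = √(√(-45 - 1806) + 3640) = √(√(-1851) + 3640) = √(I*√1851 + 3640) = √(3640 + I*√1851)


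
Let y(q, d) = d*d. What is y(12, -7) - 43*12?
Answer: -467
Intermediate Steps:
y(q, d) = d²
y(12, -7) - 43*12 = (-7)² - 43*12 = 49 - 516 = -467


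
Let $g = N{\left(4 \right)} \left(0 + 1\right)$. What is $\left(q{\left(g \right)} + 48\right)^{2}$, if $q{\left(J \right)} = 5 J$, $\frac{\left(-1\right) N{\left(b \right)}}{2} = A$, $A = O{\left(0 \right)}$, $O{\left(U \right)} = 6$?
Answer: $144$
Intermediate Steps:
$A = 6$
$N{\left(b \right)} = -12$ ($N{\left(b \right)} = \left(-2\right) 6 = -12$)
$g = -12$ ($g = - 12 \left(0 + 1\right) = \left(-12\right) 1 = -12$)
$\left(q{\left(g \right)} + 48\right)^{2} = \left(5 \left(-12\right) + 48\right)^{2} = \left(-60 + 48\right)^{2} = \left(-12\right)^{2} = 144$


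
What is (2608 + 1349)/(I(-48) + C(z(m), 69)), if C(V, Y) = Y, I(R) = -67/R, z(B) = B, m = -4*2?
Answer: 189936/3379 ≈ 56.211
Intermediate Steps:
m = -8
(2608 + 1349)/(I(-48) + C(z(m), 69)) = (2608 + 1349)/(-67/(-48) + 69) = 3957/(-67*(-1/48) + 69) = 3957/(67/48 + 69) = 3957/(3379/48) = 3957*(48/3379) = 189936/3379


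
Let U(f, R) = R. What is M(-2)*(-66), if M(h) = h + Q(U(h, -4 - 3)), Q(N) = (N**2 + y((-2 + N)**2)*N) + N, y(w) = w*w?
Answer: 3028542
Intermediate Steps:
y(w) = w**2
Q(N) = N + N**2 + N*(-2 + N)**4 (Q(N) = (N**2 + ((-2 + N)**2)**2*N) + N = (N**2 + (-2 + N)**4*N) + N = (N**2 + N*(-2 + N)**4) + N = N + N**2 + N*(-2 + N)**4)
M(h) = -45885 + h (M(h) = h + (-4 - 3)*(1 + (-4 - 3) + (-2 + (-4 - 3))**4) = h - 7*(1 - 7 + (-2 - 7)**4) = h - 7*(1 - 7 + (-9)**4) = h - 7*(1 - 7 + 6561) = h - 7*6555 = h - 45885 = -45885 + h)
M(-2)*(-66) = (-45885 - 2)*(-66) = -45887*(-66) = 3028542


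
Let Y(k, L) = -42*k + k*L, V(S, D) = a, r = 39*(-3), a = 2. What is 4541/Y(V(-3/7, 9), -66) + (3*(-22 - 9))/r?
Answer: -56801/2808 ≈ -20.228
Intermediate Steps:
r = -117
V(S, D) = 2
Y(k, L) = -42*k + L*k
4541/Y(V(-3/7, 9), -66) + (3*(-22 - 9))/r = 4541/((2*(-42 - 66))) + (3*(-22 - 9))/(-117) = 4541/((2*(-108))) + (3*(-31))*(-1/117) = 4541/(-216) - 93*(-1/117) = 4541*(-1/216) + 31/39 = -4541/216 + 31/39 = -56801/2808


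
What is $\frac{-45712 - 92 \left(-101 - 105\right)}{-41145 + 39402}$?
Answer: $\frac{8920}{581} \approx 15.353$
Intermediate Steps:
$\frac{-45712 - 92 \left(-101 - 105\right)}{-41145 + 39402} = \frac{-45712 - -18952}{-1743} = \left(-45712 + 18952\right) \left(- \frac{1}{1743}\right) = \left(-26760\right) \left(- \frac{1}{1743}\right) = \frac{8920}{581}$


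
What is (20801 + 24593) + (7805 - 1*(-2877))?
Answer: 56076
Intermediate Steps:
(20801 + 24593) + (7805 - 1*(-2877)) = 45394 + (7805 + 2877) = 45394 + 10682 = 56076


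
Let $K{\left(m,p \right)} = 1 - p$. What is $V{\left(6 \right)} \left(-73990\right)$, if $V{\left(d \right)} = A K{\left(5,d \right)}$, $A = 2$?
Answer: $739900$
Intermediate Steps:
$V{\left(d \right)} = 2 - 2 d$ ($V{\left(d \right)} = 2 \left(1 - d\right) = 2 - 2 d$)
$V{\left(6 \right)} \left(-73990\right) = \left(2 - 12\right) \left(-73990\right) = \left(-10\right) \left(-73990\right) = 739900$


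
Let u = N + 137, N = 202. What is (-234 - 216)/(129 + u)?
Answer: -25/26 ≈ -0.96154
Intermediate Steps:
u = 339 (u = 202 + 137 = 339)
(-234 - 216)/(129 + u) = (-234 - 216)/(129 + 339) = -450/468 = -450*1/468 = -25/26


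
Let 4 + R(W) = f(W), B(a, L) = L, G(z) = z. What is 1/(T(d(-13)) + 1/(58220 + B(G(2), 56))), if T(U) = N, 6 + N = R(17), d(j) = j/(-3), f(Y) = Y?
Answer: 58276/407933 ≈ 0.14286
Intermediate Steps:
R(W) = -4 + W
d(j) = -j/3 (d(j) = j*(-1/3) = -j/3)
N = 7 (N = -6 + (-4 + 17) = -6 + 13 = 7)
T(U) = 7
1/(T(d(-13)) + 1/(58220 + B(G(2), 56))) = 1/(7 + 1/(58220 + 56)) = 1/(7 + 1/58276) = 1/(407933/58276) = 58276/407933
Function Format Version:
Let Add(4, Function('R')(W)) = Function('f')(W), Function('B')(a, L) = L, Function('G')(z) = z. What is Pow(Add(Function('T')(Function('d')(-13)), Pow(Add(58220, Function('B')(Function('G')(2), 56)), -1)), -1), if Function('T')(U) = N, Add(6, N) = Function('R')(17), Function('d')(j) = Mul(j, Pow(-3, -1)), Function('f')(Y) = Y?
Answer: Rational(58276, 407933) ≈ 0.14286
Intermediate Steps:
Function('R')(W) = Add(-4, W)
Function('d')(j) = Mul(Rational(-1, 3), j) (Function('d')(j) = Mul(j, Rational(-1, 3)) = Mul(Rational(-1, 3), j))
N = 7 (N = Add(-6, Add(-4, 17)) = Add(-6, 13) = 7)
Function('T')(U) = 7
Pow(Add(Function('T')(Function('d')(-13)), Pow(Add(58220, Function('B')(Function('G')(2), 56)), -1)), -1) = Pow(Add(7, Pow(Add(58220, 56), -1)), -1) = Pow(Add(7, Pow(58276, -1)), -1) = Pow(Add(7, Rational(1, 58276)), -1) = Pow(Rational(407933, 58276), -1) = Rational(58276, 407933)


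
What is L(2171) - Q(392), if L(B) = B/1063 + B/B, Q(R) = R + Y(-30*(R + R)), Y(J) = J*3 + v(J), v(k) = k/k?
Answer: 74590755/1063 ≈ 70170.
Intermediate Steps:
v(k) = 1
Y(J) = 1 + 3*J (Y(J) = J*3 + 1 = 3*J + 1 = 1 + 3*J)
Q(R) = 1 - 179*R (Q(R) = R + (1 + 3*(-30*(R + R))) = R + (1 + 3*(-60*R)) = R + (1 - 180*R) = 1 - 179*R)
L(B) = 1 + B/1063 (L(B) = B*(1/1063) + 1 = B/1063 + 1 = 1 + B/1063)
L(2171) - Q(392) = (1 + (1/1063)*2171) - (1 - 179*392) = (1 + 2171/1063) - (1 - 70168) = 3234/1063 - 1*(-70167) = 3234/1063 + 70167 = 74590755/1063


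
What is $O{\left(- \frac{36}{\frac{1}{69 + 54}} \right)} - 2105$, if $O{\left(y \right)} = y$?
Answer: $-6533$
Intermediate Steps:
$O{\left(- \frac{36}{\frac{1}{69 + 54}} \right)} - 2105 = - \frac{36}{\frac{1}{69 + 54}} - 2105 = - \frac{36}{\frac{1}{123}} - 2105 = - 36 \frac{1}{\frac{1}{123}} - 2105 = \left(-36\right) 123 - 2105 = -4428 - 2105 = -6533$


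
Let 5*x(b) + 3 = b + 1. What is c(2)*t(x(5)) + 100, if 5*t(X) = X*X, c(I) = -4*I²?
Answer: 12356/125 ≈ 98.848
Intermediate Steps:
x(b) = -⅖ + b/5 (x(b) = -⅗ + (b + 1)/5 = -⅗ + (1 + b)/5 = -⅗ + (⅕ + b/5) = -⅖ + b/5)
t(X) = X²/5 (t(X) = (X*X)/5 = X²/5)
c(2)*t(x(5)) + 100 = (-4*2²)*((-⅖ + (⅕)*5)²/5) + 100 = (-4*4)*((-⅖ + 1)²/5) + 100 = -16*(⅗)²/5 + 100 = -16*9/(5*25) + 100 = -16*9/125 + 100 = -144/125 + 100 = 12356/125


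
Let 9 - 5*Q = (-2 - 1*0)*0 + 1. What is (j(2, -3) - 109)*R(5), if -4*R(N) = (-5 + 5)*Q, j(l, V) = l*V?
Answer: 0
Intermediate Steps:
Q = 8/5 (Q = 9/5 - ((-2 - 1*0)*0 + 1)/5 = 9/5 - ((-2 + 0)*0 + 1)/5 = 9/5 - (-2*0 + 1)/5 = 9/5 - (0 + 1)/5 = 9/5 - 1/5*1 = 9/5 - 1/5 = 8/5 ≈ 1.6000)
j(l, V) = V*l
R(N) = 0 (R(N) = -(-5 + 5)*8/(4*5) = -0*8/5 = -1/4*0 = 0)
(j(2, -3) - 109)*R(5) = (-3*2 - 109)*0 = (-6 - 109)*0 = -115*0 = 0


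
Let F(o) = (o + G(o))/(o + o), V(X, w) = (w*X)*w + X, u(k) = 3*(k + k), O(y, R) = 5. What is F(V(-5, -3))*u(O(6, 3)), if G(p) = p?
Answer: 30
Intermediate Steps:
u(k) = 6*k (u(k) = 3*(2*k) = 6*k)
V(X, w) = X + X*w**2 (V(X, w) = (X*w)*w + X = X*w**2 + X = X + X*w**2)
F(o) = 1 (F(o) = (o + o)/(o + o) = (2*o)/((2*o)) = (2*o)*(1/(2*o)) = 1)
F(V(-5, -3))*u(O(6, 3)) = 1*(6*5) = 1*30 = 30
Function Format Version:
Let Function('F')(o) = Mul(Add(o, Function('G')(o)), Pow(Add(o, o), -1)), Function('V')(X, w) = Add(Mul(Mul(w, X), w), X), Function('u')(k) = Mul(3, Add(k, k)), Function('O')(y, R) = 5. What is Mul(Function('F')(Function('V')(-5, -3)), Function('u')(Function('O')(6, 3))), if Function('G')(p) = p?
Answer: 30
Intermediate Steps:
Function('u')(k) = Mul(6, k) (Function('u')(k) = Mul(3, Mul(2, k)) = Mul(6, k))
Function('V')(X, w) = Add(X, Mul(X, Pow(w, 2))) (Function('V')(X, w) = Add(Mul(Mul(X, w), w), X) = Add(Mul(X, Pow(w, 2)), X) = Add(X, Mul(X, Pow(w, 2))))
Function('F')(o) = 1 (Function('F')(o) = Mul(Add(o, o), Pow(Add(o, o), -1)) = Mul(Mul(2, o), Pow(Mul(2, o), -1)) = Mul(Mul(2, o), Mul(Rational(1, 2), Pow(o, -1))) = 1)
Mul(Function('F')(Function('V')(-5, -3)), Function('u')(Function('O')(6, 3))) = Mul(1, Mul(6, 5)) = Mul(1, 30) = 30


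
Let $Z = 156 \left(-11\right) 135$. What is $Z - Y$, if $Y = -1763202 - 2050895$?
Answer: $3582437$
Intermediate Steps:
$Z = -231660$ ($Z = \left(-1716\right) 135 = -231660$)
$Y = -3814097$
$Z - Y = -231660 - -3814097 = -231660 + 3814097 = 3582437$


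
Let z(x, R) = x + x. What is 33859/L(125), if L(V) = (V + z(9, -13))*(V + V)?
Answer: 33859/35750 ≈ 0.94710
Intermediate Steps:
z(x, R) = 2*x
L(V) = 2*V*(18 + V) (L(V) = (V + 2*9)*(V + V) = (V + 18)*(2*V) = (18 + V)*(2*V) = 2*V*(18 + V))
33859/L(125) = 33859/((2*125*(18 + 125))) = 33859/((2*125*143)) = 33859/35750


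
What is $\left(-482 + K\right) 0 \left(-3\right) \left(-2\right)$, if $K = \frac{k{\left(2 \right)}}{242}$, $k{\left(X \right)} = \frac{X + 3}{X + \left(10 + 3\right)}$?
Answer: $0$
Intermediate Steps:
$k{\left(X \right)} = \frac{3 + X}{13 + X}$ ($k{\left(X \right)} = \frac{3 + X}{X + 13} = \frac{3 + X}{13 + X}$)
$K = \frac{1}{726}$ ($K = \frac{\frac{1}{13 + 2} \left(3 + 2\right)}{242} = \frac{1}{15} \cdot 5 \cdot \frac{1}{242} = \frac{1}{3} \cdot \frac{1}{242} = \frac{1}{726} \approx 0.0013774$)
$\left(-482 + K\right) 0 \left(-3\right) \left(-2\right) = \left(-482 + \frac{1}{726}\right) 0 \left(-3\right) \left(-2\right) = - \frac{349931 \cdot 0 \left(-2\right)}{726} = \left(- \frac{349931}{726}\right) 0 = 0$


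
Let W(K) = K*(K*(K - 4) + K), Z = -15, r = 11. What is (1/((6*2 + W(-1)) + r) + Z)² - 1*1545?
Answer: -477089/361 ≈ -1321.6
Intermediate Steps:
W(K) = K*(K + K*(-4 + K)) (W(K) = K*(K*(-4 + K) + K) = K*(K + K*(-4 + K)))
(1/((6*2 + W(-1)) + r) + Z)² - 1*1545 = (1/((6*2 + (-1)²*(-3 - 1)) + 11) - 15)² - 1*1545 = (1/((12 + 1*(-4)) + 11) - 15)² - 1545 = (1/((12 - 4) + 11) - 15)² - 1545 = (1/(8 + 11) - 15)² - 1545 = (1/19 - 15)² - 1545 = (-284/19)² - 1545 = 80656/361 - 1545 = -477089/361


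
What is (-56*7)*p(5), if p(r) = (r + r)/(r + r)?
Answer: -392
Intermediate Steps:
p(r) = 1 (p(r) = (2*r)/((2*r)) = (2*r)*(1/(2*r)) = 1)
(-56*7)*p(5) = -56*7*1 = -392*1 = -392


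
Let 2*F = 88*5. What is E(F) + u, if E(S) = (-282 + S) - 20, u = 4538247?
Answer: 4538165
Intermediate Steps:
F = 220 (F = (88*5)/2 = (1/2)*440 = 220)
E(S) = -302 + S
E(F) + u = (-302 + 220) + 4538247 = -82 + 4538247 = 4538165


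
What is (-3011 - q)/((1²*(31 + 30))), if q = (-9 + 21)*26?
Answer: -3323/61 ≈ -54.475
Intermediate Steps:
q = 312 (q = 12*26 = 312)
(-3011 - q)/((1²*(31 + 30))) = (-3011 - 1*312)/((1²*(31 + 30))) = (-3011 - 312)/((1*61)) = -3323/61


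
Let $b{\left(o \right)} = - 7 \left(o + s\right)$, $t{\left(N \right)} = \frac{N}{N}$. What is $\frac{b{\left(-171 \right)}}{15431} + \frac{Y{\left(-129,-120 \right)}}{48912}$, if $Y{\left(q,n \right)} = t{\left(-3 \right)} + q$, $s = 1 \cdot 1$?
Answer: $\frac{3514382}{47172567} \approx 0.074501$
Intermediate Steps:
$t{\left(N \right)} = 1$
$s = 1$
$b{\left(o \right)} = -7 - 7 o$ ($b{\left(o \right)} = - 7 \left(o + 1\right) = - 7 \left(1 + o\right) = -7 - 7 o$)
$Y{\left(q,n \right)} = 1 + q$
$\frac{b{\left(-171 \right)}}{15431} + \frac{Y{\left(-129,-120 \right)}}{48912} = \frac{-7 - -1197}{15431} + \frac{1 - 129}{48912} = \left(-7 + 1197\right) \frac{1}{15431} - \frac{8}{3057} = 1190 \cdot \frac{1}{15431} - \frac{8}{3057} = \frac{1190}{15431} - \frac{8}{3057} = \frac{3514382}{47172567}$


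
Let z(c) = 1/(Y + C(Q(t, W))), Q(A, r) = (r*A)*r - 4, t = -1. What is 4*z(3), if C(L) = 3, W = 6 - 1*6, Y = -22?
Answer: -4/19 ≈ -0.21053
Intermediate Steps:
W = 0 (W = 6 - 6 = 0)
Q(A, r) = -4 + A*r**2 (Q(A, r) = (A*r)*r - 4 = A*r**2 - 4 = -4 + A*r**2)
z(c) = -1/19 (z(c) = 1/(-22 + 3) = 1/(-19) = -1/19)
4*z(3) = 4*(-1/19) = -4/19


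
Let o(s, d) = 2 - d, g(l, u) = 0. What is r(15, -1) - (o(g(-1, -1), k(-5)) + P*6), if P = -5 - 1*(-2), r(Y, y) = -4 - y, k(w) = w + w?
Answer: 3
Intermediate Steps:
k(w) = 2*w
P = -3 (P = -5 + 2 = -3)
r(15, -1) - (o(g(-1, -1), k(-5)) + P*6) = (-4 - 1*(-1)) - ((2 - 2*(-5)) - 3*6) = (-4 + 1) - ((2 - 1*(-10)) - 18) = -3 - ((2 + 10) - 18) = -3 - (12 - 18) = -3 - 1*(-6) = -3 + 6 = 3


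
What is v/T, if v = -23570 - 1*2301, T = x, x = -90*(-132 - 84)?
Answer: -25871/19440 ≈ -1.3308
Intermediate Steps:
x = 19440 (x = -90*(-216) = 19440)
T = 19440
v = -25871 (v = -23570 - 2301 = -25871)
v/T = -25871/19440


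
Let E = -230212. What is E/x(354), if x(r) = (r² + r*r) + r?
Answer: -115106/125493 ≈ -0.91723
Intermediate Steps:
x(r) = r + 2*r² (x(r) = (r² + r²) + r = 2*r² + r = r + 2*r²)
E/x(354) = -230212*1/(354*(1 + 2*354)) = -230212*1/(354*(1 + 708)) = -230212/(354*709) = -230212/250986 = -230212*1/250986 = -115106/125493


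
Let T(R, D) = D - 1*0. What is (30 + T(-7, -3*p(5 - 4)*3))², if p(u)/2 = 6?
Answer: 6084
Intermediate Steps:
p(u) = 12 (p(u) = 2*6 = 12)
T(R, D) = D (T(R, D) = D + 0 = D)
(30 + T(-7, -3*p(5 - 4)*3))² = (30 - 3*12*3)² = (30 - 36*3)² = (30 - 108)² = (-78)² = 6084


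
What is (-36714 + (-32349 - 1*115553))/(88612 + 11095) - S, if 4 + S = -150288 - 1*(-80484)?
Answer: 6960161640/99707 ≈ 69806.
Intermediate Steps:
S = -69808 (S = -4 + (-150288 - 1*(-80484)) = -4 + (-150288 + 80484) = -4 - 69804 = -69808)
(-36714 + (-32349 - 1*115553))/(88612 + 11095) - S = (-36714 + (-32349 - 1*115553))/(88612 + 11095) - 1*(-69808) = (-36714 + (-32349 - 115553))/99707 + 69808 = (-36714 - 147902)*(1/99707) + 69808 = -184616*1/99707 + 69808 = -184616/99707 + 69808 = 6960161640/99707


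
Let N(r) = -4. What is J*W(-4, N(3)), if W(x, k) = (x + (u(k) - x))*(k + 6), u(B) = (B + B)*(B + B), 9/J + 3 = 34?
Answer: 1152/31 ≈ 37.161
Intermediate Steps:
J = 9/31 (J = 9/(-3 + 34) = 9/31 ≈ 0.29032)
u(B) = 4*B**2 (u(B) = (2*B)*(2*B) = 4*B**2)
W(x, k) = 4*k**2*(6 + k) (W(x, k) = (x + (4*k**2 - x))*(k + 6) = (x + (-x + 4*k**2))*(6 + k) = (4*k**2)*(6 + k) = 4*k**2*(6 + k))
J*W(-4, N(3)) = 9*(4*(-4)**2*(6 - 4))/31 = 9*(4*16*2)/31 = (9/31)*128 = 1152/31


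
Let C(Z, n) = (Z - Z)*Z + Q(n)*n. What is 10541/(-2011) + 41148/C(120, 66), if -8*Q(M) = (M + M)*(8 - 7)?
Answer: -10469753/243331 ≈ -43.027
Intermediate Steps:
Q(M) = -M/4 (Q(M) = -(M + M)*(8 - 7)/8 = -2*M/8 = -M/4)
C(Z, n) = -n²/4 (C(Z, n) = (Z - Z)*Z + (-n/4)*n = 0*Z - n²/4 = 0 - n²/4 = -n²/4)
10541/(-2011) + 41148/C(120, 66) = 10541/(-2011) + 41148/((-¼*66²)) = 10541*(-1/2011) + 41148/((-¼*4356)) = -10541/2011 + 41148/(-1089) = -10541/2011 + 41148*(-1/1089) = -10541/2011 - 4572/121 = -10469753/243331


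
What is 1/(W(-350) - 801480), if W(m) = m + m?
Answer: -1/802180 ≈ -1.2466e-6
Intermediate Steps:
W(m) = 2*m
1/(W(-350) - 801480) = 1/(2*(-350) - 801480) = 1/(-700 - 801480) = 1/(-802180) = -1/802180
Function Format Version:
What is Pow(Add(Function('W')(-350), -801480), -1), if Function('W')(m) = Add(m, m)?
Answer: Rational(-1, 802180) ≈ -1.2466e-6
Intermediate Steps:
Function('W')(m) = Mul(2, m)
Pow(Add(Function('W')(-350), -801480), -1) = Pow(Add(Mul(2, -350), -801480), -1) = Pow(Add(-700, -801480), -1) = Pow(-802180, -1) = Rational(-1, 802180)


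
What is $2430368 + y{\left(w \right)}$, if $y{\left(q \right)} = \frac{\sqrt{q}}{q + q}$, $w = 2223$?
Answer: $2430368 + \frac{\sqrt{247}}{1482} \approx 2.4304 \cdot 10^{6}$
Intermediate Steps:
$y{\left(q \right)} = \frac{1}{2 \sqrt{q}}$ ($y{\left(q \right)} = \frac{\sqrt{q}}{2 q} = \frac{1}{2 q} \sqrt{q} = \frac{1}{2 \sqrt{q}}$)
$2430368 + y{\left(w \right)} = 2430368 + \frac{1}{2 \cdot 3 \sqrt{247}} = 2430368 + \frac{\frac{1}{741} \sqrt{247}}{2} = 2430368 + \frac{\sqrt{247}}{1482}$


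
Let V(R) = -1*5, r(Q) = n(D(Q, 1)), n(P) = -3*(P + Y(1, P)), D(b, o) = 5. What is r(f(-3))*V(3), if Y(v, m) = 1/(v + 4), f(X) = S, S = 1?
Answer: 78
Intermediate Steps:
f(X) = 1
Y(v, m) = 1/(4 + v)
n(P) = -3/5 - 3*P (n(P) = -3*(P + 1/(4 + 1)) = -3*(P + 1/5) = -3*(1/5 + P) = -3/5 - 3*P)
r(Q) = -78/5 (r(Q) = -3/5 - 3*5 = -3/5 - 15 = -78/5)
V(R) = -5
r(f(-3))*V(3) = -78/5*(-5) = 78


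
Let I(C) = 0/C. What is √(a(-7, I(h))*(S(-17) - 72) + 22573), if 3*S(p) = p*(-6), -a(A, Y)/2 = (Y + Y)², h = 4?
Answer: √22573 ≈ 150.24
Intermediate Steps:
I(C) = 0
a(A, Y) = -8*Y² (a(A, Y) = -2*(Y + Y)² = -2*4*Y² = -8*Y²)
S(p) = -2*p (S(p) = (p*(-6))/3 = (-6*p)/3 = -2*p)
√(a(-7, I(h))*(S(-17) - 72) + 22573) = √((-8*0²)*(-2*(-17) - 72) + 22573) = √((-8*0)*(34 - 72) + 22573) = √(0*(-38) + 22573) = √(0 + 22573) = √22573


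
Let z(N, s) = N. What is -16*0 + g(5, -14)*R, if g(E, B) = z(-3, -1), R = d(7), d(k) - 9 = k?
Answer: -48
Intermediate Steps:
d(k) = 9 + k
R = 16 (R = 9 + 7 = 16)
g(E, B) = -3
-16*0 + g(5, -14)*R = -16*0 - 3*16 = 0 - 48 = -48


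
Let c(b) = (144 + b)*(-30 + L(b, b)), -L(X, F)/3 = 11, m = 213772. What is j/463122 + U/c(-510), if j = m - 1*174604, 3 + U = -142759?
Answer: -1811474645/296629641 ≈ -6.1069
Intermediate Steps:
U = -142762 (U = -3 - 142759 = -142762)
L(X, F) = -33 (L(X, F) = -3*11 = -33)
j = 39168 (j = 213772 - 1*174604 = 213772 - 174604 = 39168)
c(b) = -9072 - 63*b (c(b) = (144 + b)*(-30 - 33) = (144 + b)*(-63) = -9072 - 63*b)
j/463122 + U/c(-510) = 39168/463122 - 142762/(-9072 - 63*(-510)) = 39168*(1/463122) - 142762/(-9072 + 32130) = 2176/25729 - 142762/23058 = 2176/25729 - 142762*1/23058 = 2176/25729 - 71381/11529 = -1811474645/296629641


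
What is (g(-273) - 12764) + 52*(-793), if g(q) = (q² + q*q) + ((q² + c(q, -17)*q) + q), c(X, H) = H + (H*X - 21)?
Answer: -1087305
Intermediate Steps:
c(X, H) = -21 + H + H*X (c(X, H) = H + (-21 + H*X) = -21 + H + H*X)
g(q) = q + 3*q² + q*(-38 - 17*q) (g(q) = (q² + q*q) + ((q² + (-21 - 17 - 17*q)*q) + q) = (q² + q²) + ((q² + (-38 - 17*q)*q) + q) = 2*q² + ((q² + q*(-38 - 17*q)) + q) = 2*q² + (q + q² + q*(-38 - 17*q)) = q + 3*q² + q*(-38 - 17*q))
(g(-273) - 12764) + 52*(-793) = (-273*(-37 - 14*(-273)) - 12764) + 52*(-793) = (-273*(-37 + 3822) - 12764) - 41236 = (-273*3785 - 12764) - 41236 = (-1033305 - 12764) - 41236 = -1046069 - 41236 = -1087305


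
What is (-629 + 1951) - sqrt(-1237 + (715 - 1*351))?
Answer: 1322 - 3*I*sqrt(97) ≈ 1322.0 - 29.547*I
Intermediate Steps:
(-629 + 1951) - sqrt(-1237 + (715 - 1*351)) = 1322 - sqrt(-1237 + (715 - 351)) = 1322 - sqrt(-1237 + 364) = 1322 - sqrt(-873) = 1322 - 3*I*sqrt(97)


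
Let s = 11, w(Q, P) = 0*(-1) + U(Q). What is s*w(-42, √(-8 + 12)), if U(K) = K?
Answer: -462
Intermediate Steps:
w(Q, P) = Q (w(Q, P) = 0*(-1) + Q = 0 + Q = Q)
s*w(-42, √(-8 + 12)) = 11*(-42) = -462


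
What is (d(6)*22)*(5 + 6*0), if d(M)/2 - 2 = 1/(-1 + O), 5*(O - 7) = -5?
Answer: 484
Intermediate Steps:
O = 6 (O = 7 + (⅕)*(-5) = 7 - 1 = 6)
d(M) = 22/5 (d(M) = 4 + 2/(-1 + 6) = 4 + 2/5 = 4 + 2*(⅕) = 4 + ⅖ = 22/5)
(d(6)*22)*(5 + 6*0) = ((22/5)*22)*(5 + 6*0) = 484*(5 + 0)/5 = (484/5)*5 = 484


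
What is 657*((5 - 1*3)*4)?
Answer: 5256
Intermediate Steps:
657*((5 - 1*3)*4) = 657*((5 - 3)*4) = 657*(2*4) = 657*8 = 5256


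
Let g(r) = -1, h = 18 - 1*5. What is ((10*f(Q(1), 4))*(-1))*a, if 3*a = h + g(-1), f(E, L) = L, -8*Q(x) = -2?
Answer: -160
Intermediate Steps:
h = 13 (h = 18 - 5 = 13)
Q(x) = ¼ (Q(x) = -⅛*(-2) = ¼)
a = 4 (a = (13 - 1)/3 = (⅓)*12 = 4)
((10*f(Q(1), 4))*(-1))*a = ((10*4)*(-1))*4 = (40*(-1))*4 = -40*4 = -160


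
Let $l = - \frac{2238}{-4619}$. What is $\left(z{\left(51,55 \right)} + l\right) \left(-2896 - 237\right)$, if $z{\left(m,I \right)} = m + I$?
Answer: $- \frac{1540972316}{4619} \approx -3.3362 \cdot 10^{5}$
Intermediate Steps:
$l = \frac{2238}{4619}$ ($l = \left(-2238\right) \left(- \frac{1}{4619}\right) = \frac{2238}{4619} \approx 0.48452$)
$z{\left(m,I \right)} = I + m$
$\left(z{\left(51,55 \right)} + l\right) \left(-2896 - 237\right) = \left(\left(55 + 51\right) + \frac{2238}{4619}\right) \left(-2896 - 237\right) = \left(106 + \frac{2238}{4619}\right) \left(-3133\right) = \frac{491852}{4619} \left(-3133\right) = - \frac{1540972316}{4619}$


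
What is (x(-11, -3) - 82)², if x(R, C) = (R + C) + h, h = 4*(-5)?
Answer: 13456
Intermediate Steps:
h = -20
x(R, C) = -20 + C + R (x(R, C) = (R + C) - 20 = (C + R) - 20 = -20 + C + R)
(x(-11, -3) - 82)² = ((-20 - 3 - 11) - 82)² = (-34 - 82)² = (-116)² = 13456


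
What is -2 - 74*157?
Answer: -11620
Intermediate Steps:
-2 - 74*157 = -2 - 11618 = -11620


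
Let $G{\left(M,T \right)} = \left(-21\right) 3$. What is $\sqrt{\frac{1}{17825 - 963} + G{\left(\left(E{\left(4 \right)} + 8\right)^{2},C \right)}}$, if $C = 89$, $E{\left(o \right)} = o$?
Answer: $\frac{i \sqrt{17912586910}}{16862} \approx 7.9372 i$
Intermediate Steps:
$G{\left(M,T \right)} = -63$
$\sqrt{\frac{1}{17825 - 963} + G{\left(\left(E{\left(4 \right)} + 8\right)^{2},C \right)}} = \sqrt{\frac{1}{17825 - 963} - 63} = \sqrt{\frac{1}{16862} - 63} = \sqrt{- \frac{1062305}{16862}} = \frac{i \sqrt{17912586910}}{16862}$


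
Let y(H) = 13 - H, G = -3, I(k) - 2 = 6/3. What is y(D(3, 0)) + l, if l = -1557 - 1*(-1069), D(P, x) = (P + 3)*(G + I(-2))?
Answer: -481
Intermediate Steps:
I(k) = 4 (I(k) = 2 + 6/3 = 2 + 6*(1/3) = 2 + 2 = 4)
D(P, x) = 3 + P (D(P, x) = (P + 3)*(-3 + 4) = (3 + P)*1 = 3 + P)
l = -488 (l = -1557 + 1069 = -488)
y(D(3, 0)) + l = (13 - (3 + 3)) - 488 = (13 - 1*6) - 488 = (13 - 6) - 488 = 7 - 488 = -481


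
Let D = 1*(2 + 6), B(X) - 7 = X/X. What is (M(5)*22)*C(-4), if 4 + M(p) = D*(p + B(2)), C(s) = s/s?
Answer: 2200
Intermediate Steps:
C(s) = 1
B(X) = 8 (B(X) = 7 + X/X = 7 + 1 = 8)
D = 8 (D = 1*8 = 8)
M(p) = 60 + 8*p (M(p) = -4 + 8*(p + 8) = -4 + 8*(8 + p) = -4 + (64 + 8*p) = 60 + 8*p)
(M(5)*22)*C(-4) = ((60 + 8*5)*22)*1 = ((60 + 40)*22)*1 = (100*22)*1 = 2200*1 = 2200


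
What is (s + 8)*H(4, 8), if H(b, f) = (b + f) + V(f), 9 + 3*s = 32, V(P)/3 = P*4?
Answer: 1692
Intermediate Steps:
V(P) = 12*P (V(P) = 3*(P*4) = 3*(4*P) = 12*P)
s = 23/3 (s = -3 + (⅓)*32 = -3 + 32/3 = 23/3 ≈ 7.6667)
H(b, f) = b + 13*f (H(b, f) = (b + f) + 12*f = b + 13*f)
(s + 8)*H(4, 8) = (23/3 + 8)*(4 + 13*8) = 47*(4 + 104)/3 = (47/3)*108 = 1692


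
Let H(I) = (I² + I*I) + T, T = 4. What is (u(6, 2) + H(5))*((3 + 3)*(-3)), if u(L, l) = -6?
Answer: -864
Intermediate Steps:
H(I) = 4 + 2*I² (H(I) = (I² + I*I) + 4 = (I² + I²) + 4 = 2*I² + 4 = 4 + 2*I²)
(u(6, 2) + H(5))*((3 + 3)*(-3)) = (-6 + (4 + 2*5²))*((3 + 3)*(-3)) = (-6 + (4 + 2*25))*(6*(-3)) = (-6 + (4 + 50))*(-18) = (-6 + 54)*(-18) = 48*(-18) = -864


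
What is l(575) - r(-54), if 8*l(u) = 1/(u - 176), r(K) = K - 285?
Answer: 1082089/3192 ≈ 339.00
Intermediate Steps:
r(K) = -285 + K
l(u) = 1/(8*(-176 + u)) (l(u) = 1/(8*(u - 176)) = 1/(8*(-176 + u)))
l(575) - r(-54) = 1/(8*(-176 + 575)) - (-285 - 54) = (1/8)/399 - 1*(-339) = (1/8)*(1/399) + 339 = 1/3192 + 339 = 1082089/3192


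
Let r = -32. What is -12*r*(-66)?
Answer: -25344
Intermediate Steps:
-12*r*(-66) = -12*(-32)*(-66) = 384*(-66) = -25344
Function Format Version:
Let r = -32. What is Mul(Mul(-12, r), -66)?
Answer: -25344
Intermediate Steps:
Mul(Mul(-12, r), -66) = Mul(Mul(-12, -32), -66) = Mul(384, -66) = -25344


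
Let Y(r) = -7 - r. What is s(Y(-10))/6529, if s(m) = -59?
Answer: -59/6529 ≈ -0.0090366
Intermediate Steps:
s(Y(-10))/6529 = -59/6529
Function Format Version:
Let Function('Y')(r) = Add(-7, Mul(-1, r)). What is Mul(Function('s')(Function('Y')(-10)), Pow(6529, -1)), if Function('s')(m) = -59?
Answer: Rational(-59, 6529) ≈ -0.0090366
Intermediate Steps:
Mul(Function('s')(Function('Y')(-10)), Pow(6529, -1)) = Mul(-59, Pow(6529, -1)) = Mul(-59, Rational(1, 6529)) = Rational(-59, 6529)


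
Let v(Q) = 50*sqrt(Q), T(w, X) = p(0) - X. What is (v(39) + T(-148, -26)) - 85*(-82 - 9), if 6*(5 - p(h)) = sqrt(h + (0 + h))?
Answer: 7766 + 50*sqrt(39) ≈ 8078.3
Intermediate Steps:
p(h) = 5 - sqrt(2)*sqrt(h)/6 (p(h) = 5 - sqrt(h + (0 + h))/6 = 5 - sqrt(h + h)/6 = 5 - sqrt(2)*sqrt(h)/6)
T(w, X) = 5 - X (T(w, X) = (5 - sqrt(2)*sqrt(0)/6) - X = (5 - 1/6*sqrt(2)*0) - X = (5 + 0) - X = 5 - X)
(v(39) + T(-148, -26)) - 85*(-82 - 9) = (50*sqrt(39) + (5 - 1*(-26))) - 85*(-82 - 9) = (50*sqrt(39) + (5 + 26)) - 85*(-91) = (50*sqrt(39) + 31) + 7735 = (31 + 50*sqrt(39)) + 7735 = 7766 + 50*sqrt(39)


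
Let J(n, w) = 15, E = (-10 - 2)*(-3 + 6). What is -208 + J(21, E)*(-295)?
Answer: -4633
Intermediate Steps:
E = -36 (E = -12*3 = -36)
-208 + J(21, E)*(-295) = -208 + 15*(-295) = -208 - 4425 = -4633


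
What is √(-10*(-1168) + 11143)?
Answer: √22823 ≈ 151.07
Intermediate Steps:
√(-10*(-1168) + 11143) = √(11680 + 11143) = √22823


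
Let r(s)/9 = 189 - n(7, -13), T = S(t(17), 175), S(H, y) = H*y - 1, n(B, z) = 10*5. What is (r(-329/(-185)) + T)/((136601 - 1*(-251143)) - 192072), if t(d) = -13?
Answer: -1025/195672 ≈ -0.0052384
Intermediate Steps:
n(B, z) = 50
S(H, y) = -1 + H*y
T = -2276 (T = -1 - 13*175 = -1 - 2275 = -2276)
r(s) = 1251 (r(s) = 9*(189 - 1*50) = 9*(189 - 50) = 9*139 = 1251)
(r(-329/(-185)) + T)/((136601 - 1*(-251143)) - 192072) = (1251 - 2276)/((136601 - 1*(-251143)) - 192072) = -1025/((136601 + 251143) - 192072) = -1025/(387744 - 192072) = -1025/195672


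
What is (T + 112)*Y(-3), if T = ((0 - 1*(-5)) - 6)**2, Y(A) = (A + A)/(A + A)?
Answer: 113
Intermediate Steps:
Y(A) = 1 (Y(A) = (2*A)/((2*A)) = (2*A)*(1/(2*A)) = 1)
T = 1 (T = ((0 + 5) - 6)**2 = (5 - 6)**2 = (-1)**2 = 1)
(T + 112)*Y(-3) = (1 + 112)*1 = 113*1 = 113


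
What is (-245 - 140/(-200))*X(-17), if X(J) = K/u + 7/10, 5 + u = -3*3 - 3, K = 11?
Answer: -21987/1700 ≈ -12.934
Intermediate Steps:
u = -17 (u = -5 + (-3*3 - 3) = -5 + (-9 - 3) = -5 - 12 = -17)
X(J) = 9/170 (X(J) = 11/(-17) + 7/10 = 11*(-1/17) + 7*(⅒) = -11/17 + 7/10 = 9/170)
(-245 - 140/(-200))*X(-17) = (-245 - 140/(-200))*(9/170) = (-245 - 140*(-1/200))*(9/170) = (-245 + 7/10)*(9/170) = -2443/10*9/170 = -21987/1700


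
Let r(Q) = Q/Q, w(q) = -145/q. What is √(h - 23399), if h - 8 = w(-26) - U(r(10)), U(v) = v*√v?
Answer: I*√15809222/26 ≈ 152.93*I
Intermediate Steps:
r(Q) = 1
U(v) = v^(3/2)
h = 327/26 (h = 8 + (-145/(-26) - 1^(3/2)) = 8 + (-145*(-1/26) - 1*1) = 8 + (145/26 - 1) = 8 + 119/26 = 327/26 ≈ 12.577)
√(h - 23399) = √(327/26 - 23399) = √(-608047/26) = I*√15809222/26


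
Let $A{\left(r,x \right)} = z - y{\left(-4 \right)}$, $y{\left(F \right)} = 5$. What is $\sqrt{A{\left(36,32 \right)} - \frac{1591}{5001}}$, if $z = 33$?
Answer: $\frac{\sqrt{692323437}}{5001} \approx 5.2614$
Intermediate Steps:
$A{\left(r,x \right)} = 28$ ($A{\left(r,x \right)} = 33 - 5 = 28$)
$\sqrt{A{\left(36,32 \right)} - \frac{1591}{5001}} = \sqrt{28 - \frac{1591}{5001}} = \sqrt{\frac{138437}{5001}} = \frac{\sqrt{692323437}}{5001}$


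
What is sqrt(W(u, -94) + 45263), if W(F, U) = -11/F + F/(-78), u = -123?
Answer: sqrt(462930976794)/3198 ≈ 212.75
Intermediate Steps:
W(F, U) = -11/F - F/78 (W(F, U) = -11/F + F*(-1/78) = -11/F - F/78)
sqrt(W(u, -94) + 45263) = sqrt((-11/(-123) - 1/78*(-123)) + 45263) = sqrt((-11*(-1/123) + 41/26) + 45263) = sqrt((11/123 + 41/26) + 45263) = sqrt(5329/3198 + 45263) = sqrt(144756403/3198) = sqrt(462930976794)/3198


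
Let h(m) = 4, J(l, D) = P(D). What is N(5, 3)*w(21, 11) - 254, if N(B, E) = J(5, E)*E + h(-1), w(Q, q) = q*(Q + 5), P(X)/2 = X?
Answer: 6038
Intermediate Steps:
P(X) = 2*X
J(l, D) = 2*D
w(Q, q) = q*(5 + Q)
N(B, E) = 4 + 2*E² (N(B, E) = (2*E)*E + 4 = 2*E² + 4 = 4 + 2*E²)
N(5, 3)*w(21, 11) - 254 = (4 + 2*3²)*(11*(5 + 21)) - 254 = (4 + 2*9)*(11*26) - 254 = (4 + 18)*286 - 254 = 22*286 - 254 = 6292 - 254 = 6038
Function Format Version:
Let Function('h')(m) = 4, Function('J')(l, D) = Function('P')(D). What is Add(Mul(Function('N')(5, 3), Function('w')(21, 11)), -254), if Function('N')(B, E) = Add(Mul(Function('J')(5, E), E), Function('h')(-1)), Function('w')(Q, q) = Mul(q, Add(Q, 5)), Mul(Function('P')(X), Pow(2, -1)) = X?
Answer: 6038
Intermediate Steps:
Function('P')(X) = Mul(2, X)
Function('J')(l, D) = Mul(2, D)
Function('w')(Q, q) = Mul(q, Add(5, Q))
Function('N')(B, E) = Add(4, Mul(2, Pow(E, 2))) (Function('N')(B, E) = Add(Mul(Mul(2, E), E), 4) = Add(Mul(2, Pow(E, 2)), 4) = Add(4, Mul(2, Pow(E, 2))))
Add(Mul(Function('N')(5, 3), Function('w')(21, 11)), -254) = Add(Mul(Add(4, Mul(2, Pow(3, 2))), Mul(11, Add(5, 21))), -254) = Add(Mul(Add(4, Mul(2, 9)), Mul(11, 26)), -254) = Add(Mul(Add(4, 18), 286), -254) = Add(Mul(22, 286), -254) = Add(6292, -254) = 6038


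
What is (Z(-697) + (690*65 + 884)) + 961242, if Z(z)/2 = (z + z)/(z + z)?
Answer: 1006978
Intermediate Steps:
Z(z) = 2 (Z(z) = 2*((z + z)/(z + z)) = 2*((2*z)/((2*z))) = 2*((2*z)*(1/(2*z))) = 2*1 = 2)
(Z(-697) + (690*65 + 884)) + 961242 = (2 + (690*65 + 884)) + 961242 = (2 + (44850 + 884)) + 961242 = (2 + 45734) + 961242 = 45736 + 961242 = 1006978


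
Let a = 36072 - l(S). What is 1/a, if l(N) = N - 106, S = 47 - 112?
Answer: 1/36243 ≈ 2.7592e-5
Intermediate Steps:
S = -65
l(N) = -106 + N
a = 36243 (a = 36072 - (-106 - 65) = 36072 - 1*(-171) = 36072 + 171 = 36243)
1/a = 1/36243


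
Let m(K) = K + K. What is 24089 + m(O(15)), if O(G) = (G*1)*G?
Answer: 24539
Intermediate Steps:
O(G) = G² (O(G) = G*G = G²)
m(K) = 2*K
24089 + m(O(15)) = 24089 + 2*15² = 24089 + 2*225 = 24089 + 450 = 24539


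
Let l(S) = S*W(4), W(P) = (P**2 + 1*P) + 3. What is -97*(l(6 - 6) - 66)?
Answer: 6402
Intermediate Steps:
W(P) = 3 + P + P**2 (W(P) = (P**2 + P) + 3 = (P + P**2) + 3 = 3 + P + P**2)
l(S) = 23*S (l(S) = S*(3 + 4 + 4**2) = S*(3 + 4 + 16) = S*23 = 23*S)
-97*(l(6 - 6) - 66) = -97*(23*(6 - 6) - 66) = -97*(23*0 - 66) = -97*(0 - 66) = -97*(-66) = 6402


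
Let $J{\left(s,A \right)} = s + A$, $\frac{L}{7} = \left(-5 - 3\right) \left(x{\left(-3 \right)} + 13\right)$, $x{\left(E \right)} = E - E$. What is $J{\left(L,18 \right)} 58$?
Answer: $-41180$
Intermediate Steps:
$x{\left(E \right)} = 0$
$L = -728$ ($L = 7 \left(-5 - 3\right) \left(0 + 13\right) = 7 \left(\left(-8\right) 13\right) = 7 \left(-104\right) = -728$)
$J{\left(s,A \right)} = A + s$
$J{\left(L,18 \right)} 58 = \left(18 - 728\right) 58 = \left(-710\right) 58 = -41180$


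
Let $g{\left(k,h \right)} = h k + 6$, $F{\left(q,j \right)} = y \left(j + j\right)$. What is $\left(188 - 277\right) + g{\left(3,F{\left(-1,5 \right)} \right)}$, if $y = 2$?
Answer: $-23$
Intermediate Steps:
$F{\left(q,j \right)} = 4 j$ ($F{\left(q,j \right)} = 2 \left(j + j\right) = 2 \cdot 2 j = 4 j$)
$g{\left(k,h \right)} = 6 + h k$
$\left(188 - 277\right) + g{\left(3,F{\left(-1,5 \right)} \right)} = \left(188 - 277\right) + \left(6 + 4 \cdot 5 \cdot 3\right) = -89 + \left(6 + 20 \cdot 3\right) = -89 + \left(6 + 60\right) = -89 + 66 = -23$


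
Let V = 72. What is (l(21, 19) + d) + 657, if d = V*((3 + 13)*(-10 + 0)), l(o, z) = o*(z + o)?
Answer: -10023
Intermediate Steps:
l(o, z) = o*(o + z)
d = -11520 (d = 72*((3 + 13)*(-10 + 0)) = 72*(16*(-10)) = 72*(-160) = -11520)
(l(21, 19) + d) + 657 = (21*(21 + 19) - 11520) + 657 = (21*40 - 11520) + 657 = (840 - 11520) + 657 = -10680 + 657 = -10023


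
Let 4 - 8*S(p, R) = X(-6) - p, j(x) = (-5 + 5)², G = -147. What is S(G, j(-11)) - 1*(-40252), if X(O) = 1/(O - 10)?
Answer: 5149969/128 ≈ 40234.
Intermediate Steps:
X(O) = 1/(-10 + O)
j(x) = 0 (j(x) = 0² = 0)
S(p, R) = 65/128 + p/8 (S(p, R) = ½ - (1/(-10 - 6) - p)/8 = ½ - (1/(-16) - p)/8 = ½ - (-1/16 - p)/8 = ½ + (1/128 + p/8) = 65/128 + p/8)
S(G, j(-11)) - 1*(-40252) = (65/128 + (⅛)*(-147)) - 1*(-40252) = (65/128 - 147/8) + 40252 = -2287/128 + 40252 = 5149969/128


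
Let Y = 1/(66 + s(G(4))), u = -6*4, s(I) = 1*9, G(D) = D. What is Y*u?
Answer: -8/25 ≈ -0.32000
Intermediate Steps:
s(I) = 9
u = -24
Y = 1/75 (Y = 1/(66 + 9) = 1/75 ≈ 0.013333)
Y*u = (1/75)*(-24) = -8/25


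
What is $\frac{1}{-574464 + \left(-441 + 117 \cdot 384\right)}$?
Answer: $- \frac{1}{529977} \approx -1.8869 \cdot 10^{-6}$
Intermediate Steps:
$\frac{1}{-574464 + \left(-441 + 117 \cdot 384\right)} = \frac{1}{-574464 + \left(-441 + 44928\right)} = \frac{1}{-574464 + 44487} = \frac{1}{-529977} = - \frac{1}{529977}$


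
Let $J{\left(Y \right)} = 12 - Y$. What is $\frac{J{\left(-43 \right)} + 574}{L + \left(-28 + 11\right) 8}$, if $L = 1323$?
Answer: $\frac{629}{1187} \approx 0.52991$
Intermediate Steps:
$\frac{J{\left(-43 \right)} + 574}{L + \left(-28 + 11\right) 8} = \frac{\left(12 - -43\right) + 574}{1323 + \left(-28 + 11\right) 8} = \frac{\left(12 + 43\right) + 574}{1323 - 136} = \frac{55 + 574}{1323 - 136} = \frac{629}{1187}$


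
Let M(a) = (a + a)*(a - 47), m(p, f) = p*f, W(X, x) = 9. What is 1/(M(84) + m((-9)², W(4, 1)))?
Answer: 1/6945 ≈ 0.00014399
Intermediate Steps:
m(p, f) = f*p
M(a) = 2*a*(-47 + a) (M(a) = (2*a)*(-47 + a) = 2*a*(-47 + a))
1/(M(84) + m((-9)², W(4, 1))) = 1/(2*84*(-47 + 84) + 9*(-9)²) = 1/(2*84*37 + 9*81) = 1/(6216 + 729) = 1/6945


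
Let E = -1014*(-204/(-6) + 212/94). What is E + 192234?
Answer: 7307142/47 ≈ 1.5547e+5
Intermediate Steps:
E = -1727856/47 (E = -1014*(-204*(-1/6) + 212*(1/94)) = -1014*(34 + 106/47) = -1014*1704/47 = -1727856/47 ≈ -36763.)
E + 192234 = -1727856/47 + 192234 = 7307142/47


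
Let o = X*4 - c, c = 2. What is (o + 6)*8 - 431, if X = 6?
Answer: -207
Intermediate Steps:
o = 22 (o = 6*4 - 1*2 = 24 - 2 = 22)
(o + 6)*8 - 431 = (22 + 6)*8 - 431 = 28*8 - 431 = 224 - 431 = -207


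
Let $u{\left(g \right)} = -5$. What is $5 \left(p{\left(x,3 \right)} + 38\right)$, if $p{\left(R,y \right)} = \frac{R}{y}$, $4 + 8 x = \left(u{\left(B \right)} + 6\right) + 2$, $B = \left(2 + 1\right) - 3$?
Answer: $\frac{4555}{24} \approx 189.79$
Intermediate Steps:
$B = 0$ ($B = 3 - 3 = 0$)
$x = - \frac{1}{8}$ ($x = - \frac{1}{2} + \frac{\left(-5 + 6\right) + 2}{8} = - \frac{1}{2} + \frac{1 + 2}{8} = - \frac{1}{2} + \frac{1}{8} \cdot 3 = - \frac{1}{2} + \frac{3}{8} = - \frac{1}{8} \approx -0.125$)
$5 \left(p{\left(x,3 \right)} + 38\right) = 5 \left(- \frac{1}{8 \cdot 3} + 38\right) = 5 \left(\left(- \frac{1}{8}\right) \frac{1}{3} + 38\right) = 5 \left(- \frac{1}{24} + 38\right) = 5 \cdot \frac{911}{24} = \frac{4555}{24}$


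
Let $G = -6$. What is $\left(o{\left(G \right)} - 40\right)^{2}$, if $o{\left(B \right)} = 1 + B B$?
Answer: $9$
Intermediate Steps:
$o{\left(B \right)} = 1 + B^{2}$
$\left(o{\left(G \right)} - 40\right)^{2} = \left(\left(1 + \left(-6\right)^{2}\right) - 40\right)^{2} = \left(\left(1 + 36\right) - 40\right)^{2} = \left(37 - 40\right)^{2} = \left(-3\right)^{2} = 9$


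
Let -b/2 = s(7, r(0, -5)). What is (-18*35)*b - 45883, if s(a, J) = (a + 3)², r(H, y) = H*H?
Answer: 80117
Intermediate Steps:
r(H, y) = H²
s(a, J) = (3 + a)²
b = -200 (b = -2*(3 + 7)² = -2*10² = -2*100 = -200)
(-18*35)*b - 45883 = -18*35*(-200) - 45883 = -630*(-200) - 45883 = 126000 - 45883 = 80117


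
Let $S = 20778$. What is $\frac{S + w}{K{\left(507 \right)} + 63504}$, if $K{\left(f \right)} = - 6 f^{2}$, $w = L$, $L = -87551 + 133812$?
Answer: $- \frac{67039}{1478790} \approx -0.045334$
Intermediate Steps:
$L = 46261$
$w = 46261$
$\frac{S + w}{K{\left(507 \right)} + 63504} = \frac{20778 + 46261}{- 6 \cdot 507^{2} + 63504} = \frac{67039}{\left(-6\right) 257049 + 63504} = \frac{67039}{-1542294 + 63504} = \frac{67039}{-1478790} = 67039 \left(- \frac{1}{1478790}\right) = - \frac{67039}{1478790}$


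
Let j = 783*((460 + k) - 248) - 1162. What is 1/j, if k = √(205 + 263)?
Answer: 82417/13441660952 - 2349*√13/13441660952 ≈ 5.5014e-6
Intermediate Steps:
k = 6*√13 (k = √468 = 6*√13 ≈ 21.633)
j = 164834 + 4698*√13 (j = 783*((460 + 6*√13) - 248) - 1162 = 783*(212 + 6*√13) - 1162 = (165996 + 4698*√13) - 1162 = 164834 + 4698*√13 ≈ 1.8177e+5)
1/j = 1/(164834 + 4698*√13)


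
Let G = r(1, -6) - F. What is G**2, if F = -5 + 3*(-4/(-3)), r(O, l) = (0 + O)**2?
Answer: 4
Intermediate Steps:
r(O, l) = O**2
F = -1 (F = -5 + 3*(-4*(-1/3)) = -5 + 3*(4/3) = -5 + 4 = -1)
G = 2 (G = 1**2 - 1*(-1) = 1 + 1 = 2)
G**2 = 2**2 = 4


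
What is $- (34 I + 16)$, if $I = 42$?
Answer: $-1444$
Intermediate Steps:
$- (34 I + 16) = - (34 \cdot 42 + 16) = - (1428 + 16) = \left(-1\right) 1444 = -1444$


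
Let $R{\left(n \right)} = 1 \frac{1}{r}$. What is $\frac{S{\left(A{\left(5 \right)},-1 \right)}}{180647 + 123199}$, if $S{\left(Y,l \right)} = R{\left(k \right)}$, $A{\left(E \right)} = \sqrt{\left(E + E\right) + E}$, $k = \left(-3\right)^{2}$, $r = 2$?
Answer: $\frac{1}{607692} \approx 1.6456 \cdot 10^{-6}$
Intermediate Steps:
$k = 9$
$R{\left(n \right)} = \frac{1}{2}$ ($R{\left(n \right)} = 1 \cdot \frac{1}{2} = \frac{1}{2}$)
$A{\left(E \right)} = \sqrt{3} \sqrt{E}$ ($A{\left(E \right)} = \sqrt{2 E + E} = \sqrt{3 E} = \sqrt{3} \sqrt{E}$)
$S{\left(Y,l \right)} = \frac{1}{2}$
$\frac{S{\left(A{\left(5 \right)},-1 \right)}}{180647 + 123199} = \frac{1}{2 \left(180647 + 123199\right)} = \frac{1}{2 \cdot 303846} = \frac{1}{2} \cdot \frac{1}{303846} = \frac{1}{607692}$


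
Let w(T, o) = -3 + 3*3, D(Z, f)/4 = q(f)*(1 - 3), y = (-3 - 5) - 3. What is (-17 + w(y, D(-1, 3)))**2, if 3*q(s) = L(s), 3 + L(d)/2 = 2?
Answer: 121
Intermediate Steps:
L(d) = -2 (L(d) = -6 + 2*2 = -6 + 4 = -2)
q(s) = -2/3 (q(s) = (1/3)*(-2) = -2/3)
y = -11 (y = -8 - 3 = -11)
D(Z, f) = 16/3 (D(Z, f) = 4*(-2*(1 - 3)/3) = 4*(-2/3*(-2)) = 4*(4/3) = 16/3)
w(T, o) = 6 (w(T, o) = -3 + 9 = 6)
(-17 + w(y, D(-1, 3)))**2 = (-17 + 6)**2 = (-11)**2 = 121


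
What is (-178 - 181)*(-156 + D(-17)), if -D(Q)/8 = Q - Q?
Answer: 56004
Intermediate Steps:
D(Q) = 0 (D(Q) = -8*(Q - Q) = -8*0 = 0)
(-178 - 181)*(-156 + D(-17)) = (-178 - 181)*(-156 + 0) = -359*(-156) = 56004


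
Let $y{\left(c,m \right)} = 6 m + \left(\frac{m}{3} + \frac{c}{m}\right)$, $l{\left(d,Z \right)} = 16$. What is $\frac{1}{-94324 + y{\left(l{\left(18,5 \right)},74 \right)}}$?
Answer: $- \frac{111}{10417918} \approx -1.0655 \cdot 10^{-5}$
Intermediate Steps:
$y{\left(c,m \right)} = \frac{19 m}{3} + \frac{c}{m}$ ($y{\left(c,m \right)} = 6 m + \left(m \frac{1}{3} + \frac{c}{m}\right) = 6 m + \left(\frac{m}{3} + \frac{c}{m}\right) = \frac{19 m}{3} + \frac{c}{m}$)
$\frac{1}{-94324 + y{\left(l{\left(18,5 \right)},74 \right)}} = \frac{1}{-94324 + \left(\frac{19}{3} \cdot 74 + \frac{16}{74}\right)} = \frac{1}{-94324 + \left(\frac{1406}{3} + 16 \cdot \frac{1}{74}\right)} = \frac{1}{-94324 + \left(\frac{1406}{3} + \frac{8}{37}\right)} = \frac{1}{-94324 + \frac{52046}{111}} = \frac{1}{- \frac{10417918}{111}} = - \frac{111}{10417918}$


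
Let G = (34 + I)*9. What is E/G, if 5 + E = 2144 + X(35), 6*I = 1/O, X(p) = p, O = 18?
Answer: 26088/3673 ≈ 7.1026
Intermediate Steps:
I = 1/108 (I = (⅙)/18 = (⅙)*(1/18) = 1/108 ≈ 0.0092593)
E = 2174 (E = -5 + (2144 + 35) = -5 + 2179 = 2174)
G = 3673/12 (G = (34 + 1/108)*9 = (3673/108)*9 = 3673/12 ≈ 306.08)
E/G = 2174/(3673/12) = 2174*(12/3673) = 26088/3673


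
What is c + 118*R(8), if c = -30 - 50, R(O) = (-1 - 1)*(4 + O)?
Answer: -2912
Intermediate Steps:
R(O) = -8 - 2*O (R(O) = -2*(4 + O) = -8 - 2*O)
c = -80
c + 118*R(8) = -80 + 118*(-8 - 2*8) = -80 + 118*(-8 - 16) = -80 + 118*(-24) = -80 - 2832 = -2912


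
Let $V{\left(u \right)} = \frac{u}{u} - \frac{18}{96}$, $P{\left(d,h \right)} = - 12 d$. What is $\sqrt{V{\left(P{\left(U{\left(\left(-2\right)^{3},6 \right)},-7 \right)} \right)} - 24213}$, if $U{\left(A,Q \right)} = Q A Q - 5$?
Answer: $\frac{i \sqrt{387395}}{4} \approx 155.6 i$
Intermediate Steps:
$U{\left(A,Q \right)} = -5 + A Q^{2}$ ($U{\left(A,Q \right)} = A Q Q - 5 = A Q^{2} - 5 = -5 + A Q^{2}$)
$V{\left(u \right)} = \frac{13}{16}$ ($V{\left(u \right)} = 1 - \frac{3}{16} = \frac{13}{16}$)
$\sqrt{V{\left(P{\left(U{\left(\left(-2\right)^{3},6 \right)},-7 \right)} \right)} - 24213} = \sqrt{\frac{13}{16} - 24213} = \sqrt{- \frac{387395}{16}} = \frac{i \sqrt{387395}}{4}$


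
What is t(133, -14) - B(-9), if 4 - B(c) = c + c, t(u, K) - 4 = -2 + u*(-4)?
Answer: -552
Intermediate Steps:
t(u, K) = 2 - 4*u (t(u, K) = 4 + (-2 + u*(-4)) = 4 + (-2 - 4*u) = 2 - 4*u)
B(c) = 4 - 2*c (B(c) = 4 - (c + c) = 4 - 2*c)
t(133, -14) - B(-9) = (2 - 4*133) - (4 - 2*(-9)) = (2 - 532) - (4 + 18) = -530 - 1*22 = -530 - 22 = -552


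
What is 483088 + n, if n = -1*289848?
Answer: 193240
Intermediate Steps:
n = -289848
483088 + n = 483088 - 289848 = 193240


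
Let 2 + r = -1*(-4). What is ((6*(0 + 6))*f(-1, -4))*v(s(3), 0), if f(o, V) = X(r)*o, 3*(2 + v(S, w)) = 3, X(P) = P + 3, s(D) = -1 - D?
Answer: 180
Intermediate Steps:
r = 2 (r = -2 - 1*(-4) = -2 + 4 = 2)
X(P) = 3 + P
v(S, w) = -1 (v(S, w) = -2 + (⅓)*3 = -2 + 1 = -1)
f(o, V) = 5*o (f(o, V) = (3 + 2)*o = 5*o)
((6*(0 + 6))*f(-1, -4))*v(s(3), 0) = ((6*(0 + 6))*(5*(-1)))*(-1) = ((6*6)*(-5))*(-1) = (36*(-5))*(-1) = -180*(-1) = 180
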